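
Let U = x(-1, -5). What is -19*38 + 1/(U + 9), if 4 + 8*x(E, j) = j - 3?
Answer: -10828/15 ≈ -721.87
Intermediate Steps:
x(E, j) = -7/8 + j/8 (x(E, j) = -1/2 + (j - 3)/8 = -1/2 + (-3 + j)/8 = -1/2 + (-3/8 + j/8) = -7/8 + j/8)
U = -3/2 (U = -7/8 + (1/8)*(-5) = -7/8 - 5/8 = -3/2 ≈ -1.5000)
-19*38 + 1/(U + 9) = -19*38 + 1/(-3/2 + 9) = -722 + 1/(15/2) = -722 + 2/15 = -10828/15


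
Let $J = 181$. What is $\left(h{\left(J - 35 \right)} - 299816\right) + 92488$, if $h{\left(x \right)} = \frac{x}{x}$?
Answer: $-207327$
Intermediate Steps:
$h{\left(x \right)} = 1$
$\left(h{\left(J - 35 \right)} - 299816\right) + 92488 = \left(1 - 299816\right) + 92488 = -299815 + 92488 = -207327$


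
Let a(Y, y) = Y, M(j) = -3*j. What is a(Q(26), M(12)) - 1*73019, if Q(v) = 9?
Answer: -73010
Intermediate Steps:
a(Q(26), M(12)) - 1*73019 = 9 - 1*73019 = 9 - 73019 = -73010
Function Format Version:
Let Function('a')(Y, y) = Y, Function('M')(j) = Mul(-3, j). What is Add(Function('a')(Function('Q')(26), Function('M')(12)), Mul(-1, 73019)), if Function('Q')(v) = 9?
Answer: -73010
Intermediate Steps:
Add(Function('a')(Function('Q')(26), Function('M')(12)), Mul(-1, 73019)) = Add(9, Mul(-1, 73019)) = Add(9, -73019) = -73010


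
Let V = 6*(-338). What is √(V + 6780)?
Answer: 12*√33 ≈ 68.935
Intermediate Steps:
V = -2028
√(V + 6780) = √(-2028 + 6780) = √4752 = 12*√33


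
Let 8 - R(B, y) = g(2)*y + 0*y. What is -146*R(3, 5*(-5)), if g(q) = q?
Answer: -8468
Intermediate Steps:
R(B, y) = 8 - 2*y (R(B, y) = 8 - (2*y + 0*y) = 8 - (2*y + 0) = 8 - 2*y)
-146*R(3, 5*(-5)) = -146*(8 - 10*(-5)) = -146*(8 - 2*(-25)) = -146*(8 + 50) = -146*58 = -8468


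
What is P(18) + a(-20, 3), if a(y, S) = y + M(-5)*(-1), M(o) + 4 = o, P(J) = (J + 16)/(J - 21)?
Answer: -67/3 ≈ -22.333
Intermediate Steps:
P(J) = (16 + J)/(-21 + J)
M(o) = -4 + o
a(y, S) = 9 + y (a(y, S) = y + (-4 - 5)*(-1) = y - 9*(-1) = y + 9 = 9 + y)
P(18) + a(-20, 3) = (16 + 18)/(-21 + 18) + (9 - 20) = 34/(-3) - 11 = -⅓*34 - 11 = -34/3 - 11 = -67/3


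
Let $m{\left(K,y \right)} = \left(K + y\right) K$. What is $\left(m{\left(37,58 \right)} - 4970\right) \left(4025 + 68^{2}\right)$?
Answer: $-12584295$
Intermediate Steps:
$m{\left(K,y \right)} = K \left(K + y\right)$
$\left(m{\left(37,58 \right)} - 4970\right) \left(4025 + 68^{2}\right) = \left(37 \left(37 + 58\right) - 4970\right) \left(4025 + 68^{2}\right) = \left(37 \cdot 95 - 4970\right) \left(4025 + 4624\right) = \left(3515 - 4970\right) 8649 = \left(-1455\right) 8649 = -12584295$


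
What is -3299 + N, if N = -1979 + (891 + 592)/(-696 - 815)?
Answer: -7976541/1511 ≈ -5279.0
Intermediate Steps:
N = -2991752/1511 (N = -1979 + 1483/(-1511) = -1979 + 1483*(-1/1511) = -1979 - 1483/1511 = -2991752/1511 ≈ -1980.0)
-3299 + N = -3299 - 2991752/1511 = -7976541/1511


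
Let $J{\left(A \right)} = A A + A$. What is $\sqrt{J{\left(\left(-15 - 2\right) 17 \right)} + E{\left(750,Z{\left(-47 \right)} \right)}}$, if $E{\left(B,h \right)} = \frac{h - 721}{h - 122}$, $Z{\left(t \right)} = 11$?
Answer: $\frac{\sqrt{1025580282}}{111} \approx 288.51$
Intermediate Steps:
$E{\left(B,h \right)} = \frac{-721 + h}{-122 + h}$
$J{\left(A \right)} = A + A^{2}$ ($J{\left(A \right)} = A^{2} + A = A + A^{2}$)
$\sqrt{J{\left(\left(-15 - 2\right) 17 \right)} + E{\left(750,Z{\left(-47 \right)} \right)}} = \sqrt{\left(-15 - 2\right) 17 \left(1 + \left(-15 - 2\right) 17\right) + \frac{-721 + 11}{-122 + 11}} = \sqrt{\left(-17\right) 17 \left(1 - 289\right) + \frac{1}{-111} \left(-710\right)} = \sqrt{- 289 \left(1 - 289\right) - - \frac{710}{111}} = \sqrt{\left(-289\right) \left(-288\right) + \frac{710}{111}} = \sqrt{83232 + \frac{710}{111}} = \sqrt{\frac{9239462}{111}} = \frac{\sqrt{1025580282}}{111}$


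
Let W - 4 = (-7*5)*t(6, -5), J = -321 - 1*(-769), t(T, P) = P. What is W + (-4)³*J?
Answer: -28493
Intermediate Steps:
J = 448 (J = -321 + 769 = 448)
W = 179 (W = 4 - 7*5*(-5) = 4 - 35*(-5) = 4 + 175 = 179)
W + (-4)³*J = 179 + (-4)³*448 = 179 - 64*448 = 179 - 28672 = -28493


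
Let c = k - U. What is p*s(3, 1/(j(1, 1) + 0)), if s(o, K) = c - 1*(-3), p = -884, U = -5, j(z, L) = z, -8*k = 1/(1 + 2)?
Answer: -42211/6 ≈ -7035.2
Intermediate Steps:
k = -1/24 (k = -1/(8*(1 + 2)) = -⅛/3 = -⅛*⅓ = -1/24 ≈ -0.041667)
c = 119/24 (c = -1/24 - 1*(-5) = -1/24 + 5 = 119/24 ≈ 4.9583)
s(o, K) = 191/24 (s(o, K) = 119/24 - 1*(-3) = 119/24 + 3 = 191/24)
p*s(3, 1/(j(1, 1) + 0)) = -884*191/24 = -42211/6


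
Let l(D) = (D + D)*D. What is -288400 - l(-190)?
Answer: -360600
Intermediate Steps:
l(D) = 2*D² (l(D) = (2*D)*D = 2*D²)
-288400 - l(-190) = -288400 - 2*(-190)² = -288400 - 2*36100 = -288400 - 1*72200 = -288400 - 72200 = -360600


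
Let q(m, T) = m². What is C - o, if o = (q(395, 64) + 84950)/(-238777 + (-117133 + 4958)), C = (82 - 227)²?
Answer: 351381275/16712 ≈ 21026.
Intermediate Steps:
C = 21025 (C = (-145)² = 21025)
o = -11475/16712 (o = (395² + 84950)/(-238777 + (-117133 + 4958)) = (156025 + 84950)/(-238777 - 112175) = 240975/(-350952) = 240975*(-1/350952) = -11475/16712 ≈ -0.68663)
C - o = 21025 - 1*(-11475/16712) = 21025 + 11475/16712 = 351381275/16712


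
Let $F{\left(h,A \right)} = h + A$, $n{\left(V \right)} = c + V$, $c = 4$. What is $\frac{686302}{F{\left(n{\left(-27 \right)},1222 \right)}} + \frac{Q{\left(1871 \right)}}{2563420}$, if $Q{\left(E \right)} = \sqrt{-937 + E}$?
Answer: $\frac{686302}{1199} + \frac{\sqrt{934}}{2563420} \approx 572.4$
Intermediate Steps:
$n{\left(V \right)} = 4 + V$
$F{\left(h,A \right)} = A + h$
$\frac{686302}{F{\left(n{\left(-27 \right)},1222 \right)}} + \frac{Q{\left(1871 \right)}}{2563420} = \frac{686302}{1222 + \left(4 - 27\right)} + \frac{\sqrt{-937 + 1871}}{2563420} = \frac{686302}{1222 - 23} + \sqrt{934} \cdot \frac{1}{2563420} = \frac{686302}{1199} + \frac{\sqrt{934}}{2563420}$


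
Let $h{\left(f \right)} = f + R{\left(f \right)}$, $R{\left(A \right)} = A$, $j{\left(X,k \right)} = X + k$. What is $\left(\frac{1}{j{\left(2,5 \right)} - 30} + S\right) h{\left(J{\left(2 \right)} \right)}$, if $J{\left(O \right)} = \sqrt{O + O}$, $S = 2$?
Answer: $\frac{180}{23} \approx 7.8261$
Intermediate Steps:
$J{\left(O \right)} = \sqrt{2} \sqrt{O}$ ($J{\left(O \right)} = \sqrt{2 O} = \sqrt{2} \sqrt{O}$)
$h{\left(f \right)} = 2 f$ ($h{\left(f \right)} = f + f = 2 f$)
$\left(\frac{1}{j{\left(2,5 \right)} - 30} + S\right) h{\left(J{\left(2 \right)} \right)} = \left(\frac{1}{\left(2 + 5\right) - 30} + 2\right) 2 \sqrt{2} \sqrt{2} = \left(\frac{1}{7 - 30} + 2\right) 2 \cdot 2 = \left(\frac{1}{-23} + 2\right) 4 = \left(- \frac{1}{23} + 2\right) 4 = \frac{45}{23} \cdot 4 = \frac{180}{23}$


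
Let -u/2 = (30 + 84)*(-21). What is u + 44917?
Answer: 49705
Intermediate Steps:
u = 4788 (u = -2*(30 + 84)*(-21) = -228*(-21) = -2*(-2394) = 4788)
u + 44917 = 4788 + 44917 = 49705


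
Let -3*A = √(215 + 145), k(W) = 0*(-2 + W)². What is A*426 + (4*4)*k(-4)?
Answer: -852*√10 ≈ -2694.3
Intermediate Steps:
k(W) = 0
A = -2*√10 (A = -√(215 + 145)/3 = -2*√10 ≈ -6.3246)
A*426 + (4*4)*k(-4) = -2*√10*426 + (4*4)*0 = -852*√10 + 16*0 = -852*√10 + 0 = -852*√10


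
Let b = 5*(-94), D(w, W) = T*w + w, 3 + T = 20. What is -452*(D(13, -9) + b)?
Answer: 106672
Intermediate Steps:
T = 17 (T = -3 + 20 = 17)
D(w, W) = 18*w (D(w, W) = 17*w + w = 18*w)
b = -470
-452*(D(13, -9) + b) = -452*(18*13 - 470) = -452*(234 - 470) = -452*(-236) = 106672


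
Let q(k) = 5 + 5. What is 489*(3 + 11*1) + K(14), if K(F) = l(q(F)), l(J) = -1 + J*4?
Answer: 6885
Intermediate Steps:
q(k) = 10
l(J) = -1 + 4*J
K(F) = 39 (K(F) = -1 + 4*10 = -1 + 40 = 39)
489*(3 + 11*1) + K(14) = 489*(3 + 11*1) + 39 = 489*(3 + 11) + 39 = 489*14 + 39 = 6846 + 39 = 6885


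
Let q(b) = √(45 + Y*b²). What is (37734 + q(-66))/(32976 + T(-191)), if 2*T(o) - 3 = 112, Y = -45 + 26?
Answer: 75468/66067 + 6*I*√9191/66067 ≈ 1.1423 + 0.0087066*I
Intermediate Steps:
Y = -19
T(o) = 115/2 (T(o) = 3/2 + (½)*112 = 3/2 + 56 = 115/2)
q(b) = √(45 - 19*b²)
(37734 + q(-66))/(32976 + T(-191)) = (37734 + √(45 - 19*(-66)²))/(32976 + 115/2) = (37734 + √(45 - 19*4356))/(66067/2) = (37734 + √(45 - 82764))*(2/66067) = (37734 + √(-82719))*(2/66067) = (37734 + 3*I*√9191)*(2/66067) = 75468/66067 + 6*I*√9191/66067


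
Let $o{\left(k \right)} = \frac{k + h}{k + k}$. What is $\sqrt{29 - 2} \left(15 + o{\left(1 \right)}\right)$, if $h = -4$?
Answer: $\frac{81 \sqrt{3}}{2} \approx 70.148$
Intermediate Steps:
$o{\left(k \right)} = \frac{-4 + k}{2 k}$ ($o{\left(k \right)} = \frac{k - 4}{k + k} = \frac{-4 + k}{2 k}$)
$\sqrt{29 - 2} \left(15 + o{\left(1 \right)}\right) = \sqrt{29 - 2} \left(15 + \frac{-4 + 1}{2 \cdot 1}\right) = \sqrt{27} \left(15 + \frac{1}{2} \cdot 1 \left(-3\right)\right) = 3 \sqrt{3} \left(15 - \frac{3}{2}\right) = 3 \sqrt{3} \cdot \frac{27}{2} = \frac{81 \sqrt{3}}{2}$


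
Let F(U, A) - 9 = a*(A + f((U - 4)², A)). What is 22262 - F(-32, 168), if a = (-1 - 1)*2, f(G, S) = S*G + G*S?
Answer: 1764749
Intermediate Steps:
f(G, S) = 2*G*S (f(G, S) = G*S + G*S = 2*G*S)
a = -4 (a = -2*2 = -4)
F(U, A) = 9 - 4*A - 8*A*(-4 + U)² (F(U, A) = 9 - 4*(A + 2*(U - 4)²*A) = 9 - 4*(A + 2*(-4 + U)²*A) = 9 - 4*(A + 2*A*(-4 + U)²) = 9 + (-4*A - 8*A*(-4 + U)²) = 9 - 4*A - 8*A*(-4 + U)²)
22262 - F(-32, 168) = 22262 - (9 - 4*168 - 8*168*(-4 - 32)²) = 22262 - (9 - 672 - 8*168*(-36)²) = 22262 - (9 - 672 - 8*168*1296) = 22262 - (9 - 672 - 1741824) = 22262 - 1*(-1742487) = 22262 + 1742487 = 1764749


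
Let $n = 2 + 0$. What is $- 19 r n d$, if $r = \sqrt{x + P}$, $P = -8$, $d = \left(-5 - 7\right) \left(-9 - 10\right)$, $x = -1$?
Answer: $- 25992 i \approx - 25992.0 i$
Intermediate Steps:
$d = 228$ ($d = \left(-12\right) \left(-19\right) = 228$)
$n = 2$
$r = 3 i$ ($r = \sqrt{-1 - 8} = \sqrt{-9} = 3 i \approx 3.0 i$)
$- 19 r n d = - 19 \cdot 3 i 2 \cdot 228 = - 57 i 456 = - 25992 i$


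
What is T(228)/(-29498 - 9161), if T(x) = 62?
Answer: -62/38659 ≈ -0.0016038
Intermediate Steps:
T(228)/(-29498 - 9161) = 62/(-29498 - 9161) = 62/(-38659) = 62*(-1/38659) = -62/38659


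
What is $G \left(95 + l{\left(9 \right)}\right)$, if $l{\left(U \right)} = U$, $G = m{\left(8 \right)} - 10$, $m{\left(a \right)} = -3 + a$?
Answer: $-520$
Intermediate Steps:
$G = -5$ ($G = \left(-3 + 8\right) - 10 = 5 - 10 = -5$)
$G \left(95 + l{\left(9 \right)}\right) = - 5 \left(95 + 9\right) = \left(-5\right) 104 = -520$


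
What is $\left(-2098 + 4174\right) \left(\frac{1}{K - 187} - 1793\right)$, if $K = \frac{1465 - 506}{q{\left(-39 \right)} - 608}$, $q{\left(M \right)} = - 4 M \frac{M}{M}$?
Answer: $- \frac{318191573796}{85483} \approx -3.7223 \cdot 10^{6}$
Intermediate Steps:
$q{\left(M \right)} = - 4 M$ ($q{\left(M \right)} = - 4 M 1 = - 4 M$)
$K = - \frac{959}{452}$ ($K = \frac{1465 - 506}{\left(-4\right) \left(-39\right) - 608} = \frac{959}{156 - 608} = \frac{959}{-452} = 959 \left(- \frac{1}{452}\right) = - \frac{959}{452} \approx -2.1217$)
$\left(-2098 + 4174\right) \left(\frac{1}{K - 187} - 1793\right) = \left(-2098 + 4174\right) \left(\frac{1}{- \frac{959}{452} - 187} - 1793\right) = 2076 \left(\frac{1}{- \frac{85483}{452}} - 1793\right) = 2076 \left(- \frac{452}{85483} - 1793\right) = 2076 \left(- \frac{153271471}{85483}\right) = - \frac{318191573796}{85483}$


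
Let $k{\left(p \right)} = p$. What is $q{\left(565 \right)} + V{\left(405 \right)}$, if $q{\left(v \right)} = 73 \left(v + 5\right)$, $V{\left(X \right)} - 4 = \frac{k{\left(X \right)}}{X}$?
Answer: $41615$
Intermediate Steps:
$V{\left(X \right)} = 5$ ($V{\left(X \right)} = 4 + \frac{X}{X} = 4 + 1 = 5$)
$q{\left(v \right)} = 365 + 73 v$ ($q{\left(v \right)} = 73 \left(5 + v\right) = 365 + 73 v$)
$q{\left(565 \right)} + V{\left(405 \right)} = \left(365 + 73 \cdot 565\right) + 5 = \left(365 + 41245\right) + 5 = 41610 + 5 = 41615$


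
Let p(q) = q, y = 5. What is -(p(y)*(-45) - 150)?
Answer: 375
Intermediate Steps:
-(p(y)*(-45) - 150) = -(5*(-45) - 150) = -(-225 - 150) = -1*(-375) = 375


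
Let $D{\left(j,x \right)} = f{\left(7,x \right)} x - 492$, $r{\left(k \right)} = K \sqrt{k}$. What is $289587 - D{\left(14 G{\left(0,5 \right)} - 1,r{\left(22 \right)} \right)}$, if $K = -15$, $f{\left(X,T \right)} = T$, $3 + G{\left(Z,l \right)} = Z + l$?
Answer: $285129$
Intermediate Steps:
$G{\left(Z,l \right)} = -3 + Z + l$ ($G{\left(Z,l \right)} = -3 + \left(Z + l\right) = -3 + Z + l$)
$r{\left(k \right)} = - 15 \sqrt{k}$
$D{\left(j,x \right)} = -492 + x^{2}$ ($D{\left(j,x \right)} = x x - 492 = x^{2} - 492 = -492 + x^{2}$)
$289587 - D{\left(14 G{\left(0,5 \right)} - 1,r{\left(22 \right)} \right)} = 289587 - \left(-492 + \left(- 15 \sqrt{22}\right)^{2}\right) = 289587 - \left(-492 + 4950\right) = 289587 - 4458 = 285129$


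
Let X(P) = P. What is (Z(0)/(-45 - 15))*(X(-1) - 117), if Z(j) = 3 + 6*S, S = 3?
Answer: 413/10 ≈ 41.300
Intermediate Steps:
Z(j) = 21 (Z(j) = 3 + 6*3 = 3 + 18 = 21)
(Z(0)/(-45 - 15))*(X(-1) - 117) = (21/(-45 - 15))*(-1 - 117) = (21/(-60))*(-118) = (21*(-1/60))*(-118) = -7/20*(-118) = 413/10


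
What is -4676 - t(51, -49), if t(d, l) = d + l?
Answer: -4678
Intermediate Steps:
-4676 - t(51, -49) = -4676 - (51 - 49) = -4676 - 1*2 = -4676 - 2 = -4678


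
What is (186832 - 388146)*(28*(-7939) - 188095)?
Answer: 82616648518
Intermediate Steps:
(186832 - 388146)*(28*(-7939) - 188095) = -201314*(-222292 - 188095) = -201314*(-410387) = 82616648518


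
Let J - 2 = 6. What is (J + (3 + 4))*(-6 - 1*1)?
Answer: -105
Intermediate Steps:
J = 8 (J = 2 + 6 = 8)
(J + (3 + 4))*(-6 - 1*1) = (8 + (3 + 4))*(-6 - 1*1) = (8 + 7)*(-6 - 1) = 15*(-7) = -105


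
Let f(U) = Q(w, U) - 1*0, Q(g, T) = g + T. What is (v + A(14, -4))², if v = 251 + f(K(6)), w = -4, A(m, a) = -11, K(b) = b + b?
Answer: 61504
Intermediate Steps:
K(b) = 2*b
Q(g, T) = T + g
f(U) = -4 + U (f(U) = (U - 4) - 1*0 = (-4 + U) + 0 = -4 + U)
v = 259 (v = 251 + (-4 + 2*6) = 251 + (-4 + 12) = 251 + 8 = 259)
(v + A(14, -4))² = (259 - 11)² = 248² = 61504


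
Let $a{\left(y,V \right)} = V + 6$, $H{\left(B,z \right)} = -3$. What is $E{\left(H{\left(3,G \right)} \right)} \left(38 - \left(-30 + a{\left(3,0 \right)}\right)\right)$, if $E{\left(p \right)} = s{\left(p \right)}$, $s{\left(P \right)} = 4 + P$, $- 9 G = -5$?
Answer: $62$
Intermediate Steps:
$G = \frac{5}{9}$ ($G = \left(- \frac{1}{9}\right) \left(-5\right) = \frac{5}{9} \approx 0.55556$)
$a{\left(y,V \right)} = 6 + V$
$E{\left(p \right)} = 4 + p$
$E{\left(H{\left(3,G \right)} \right)} \left(38 - \left(-30 + a{\left(3,0 \right)}\right)\right) = \left(4 - 3\right) \left(38 + \left(30 - \left(6 + 0\right)\right)\right) = 1 \left(38 + \left(30 - 6\right)\right) = 1 \left(38 + 24\right) = 1 \cdot 62 = 62$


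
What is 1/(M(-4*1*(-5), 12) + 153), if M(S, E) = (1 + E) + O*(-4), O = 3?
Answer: 1/154 ≈ 0.0064935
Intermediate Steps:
M(S, E) = -11 + E (M(S, E) = (1 + E) + 3*(-4) = (1 + E) - 12 = -11 + E)
1/(M(-4*1*(-5), 12) + 153) = 1/((-11 + 12) + 153) = 1/(1 + 153) = 1/154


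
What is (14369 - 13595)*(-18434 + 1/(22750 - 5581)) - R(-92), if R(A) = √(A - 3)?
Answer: -81655283010/5723 - I*√95 ≈ -1.4268e+7 - 9.7468*I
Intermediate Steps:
R(A) = √(-3 + A)
(14369 - 13595)*(-18434 + 1/(22750 - 5581)) - R(-92) = (14369 - 13595)*(-18434 + 1/(22750 - 5581)) - √(-3 - 92) = 774*(-18434 + 1/17169) - √(-95) = 774*(-18434 + 1/17169) - I*√95 = 774*(-316493345/17169) - I*√95 = -81655283010/5723 - I*√95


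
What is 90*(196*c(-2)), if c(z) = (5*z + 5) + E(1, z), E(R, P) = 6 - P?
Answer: 52920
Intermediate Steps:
c(z) = 11 + 4*z (c(z) = (5*z + 5) + (6 - z) = (5 + 5*z) + (6 - z) = 11 + 4*z)
90*(196*c(-2)) = 90*(196*(11 + 4*(-2))) = 90*(196*(11 - 8)) = 90*(196*3) = 90*588 = 52920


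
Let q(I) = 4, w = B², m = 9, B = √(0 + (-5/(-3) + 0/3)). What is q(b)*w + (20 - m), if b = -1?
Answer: 53/3 ≈ 17.667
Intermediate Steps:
B = √15/3 (B = √(0 + (-5*(-⅓) + 0*(⅓))) = √(0 + (5/3 + 0)) = √(0 + 5/3) = √(5/3) = √15/3 ≈ 1.2910)
w = 5/3 (w = (√15/3)² = 5/3 ≈ 1.6667)
q(b)*w + (20 - m) = 4*(5/3) + (20 - 1*9) = 20/3 + (20 - 9) = 20/3 + 11 = 53/3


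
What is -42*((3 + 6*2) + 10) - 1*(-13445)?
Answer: 12395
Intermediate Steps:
-42*((3 + 6*2) + 10) - 1*(-13445) = -42*((3 + 12) + 10) + 13445 = -42*(15 + 10) + 13445 = -42*25 + 13445 = -1050 + 13445 = 12395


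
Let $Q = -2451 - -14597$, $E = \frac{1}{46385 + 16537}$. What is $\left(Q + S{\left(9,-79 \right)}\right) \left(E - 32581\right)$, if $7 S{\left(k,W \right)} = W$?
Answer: $- \frac{174138389369183}{440454} \approx -3.9536 \cdot 10^{8}$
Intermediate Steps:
$E = \frac{1}{62922} \approx 1.5893 \cdot 10^{-5}$
$Q = 12146$ ($Q = -2451 + 14597 = 12146$)
$S{\left(k,W \right)} = \frac{W}{7}$
$\left(Q + S{\left(9,-79 \right)}\right) \left(E - 32581\right) = \left(12146 + \frac{1}{7} \left(-79\right)\right) \left(\frac{1}{62922} - 32581\right) = \left(12146 - \frac{79}{7}\right) \left(- \frac{2050061681}{62922}\right) = \frac{84943}{7} \left(- \frac{2050061681}{62922}\right) = - \frac{174138389369183}{440454}$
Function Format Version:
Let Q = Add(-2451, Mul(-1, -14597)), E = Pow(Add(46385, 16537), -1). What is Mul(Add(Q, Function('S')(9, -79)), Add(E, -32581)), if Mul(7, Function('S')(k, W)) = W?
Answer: Rational(-174138389369183, 440454) ≈ -3.9536e+8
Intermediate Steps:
E = Rational(1, 62922) (E = Pow(62922, -1) = Rational(1, 62922) ≈ 1.5893e-5)
Q = 12146 (Q = Add(-2451, 14597) = 12146)
Function('S')(k, W) = Mul(Rational(1, 7), W)
Mul(Add(Q, Function('S')(9, -79)), Add(E, -32581)) = Mul(Add(12146, Mul(Rational(1, 7), -79)), Add(Rational(1, 62922), -32581)) = Mul(Add(12146, Rational(-79, 7)), Rational(-2050061681, 62922)) = Mul(Rational(84943, 7), Rational(-2050061681, 62922)) = Rational(-174138389369183, 440454)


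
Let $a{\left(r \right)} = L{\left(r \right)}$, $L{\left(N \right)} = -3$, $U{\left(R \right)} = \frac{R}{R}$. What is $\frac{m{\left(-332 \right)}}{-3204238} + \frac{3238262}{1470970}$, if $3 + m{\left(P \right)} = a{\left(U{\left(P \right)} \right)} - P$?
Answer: $\frac{2593920654534}{1178334492715} \approx 2.2013$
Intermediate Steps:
$U{\left(R \right)} = 1$
$a{\left(r \right)} = -3$
$m{\left(P \right)} = -6 - P$ ($m{\left(P \right)} = -3 - \left(3 + P\right) = -6 - P$)
$\frac{m{\left(-332 \right)}}{-3204238} + \frac{3238262}{1470970} = \frac{-6 - -332}{-3204238} + \frac{3238262}{1470970} = \left(-6 + 332\right) \left(- \frac{1}{3204238}\right) + 3238262 \cdot \frac{1}{1470970} = 326 \left(- \frac{1}{3204238}\right) + \frac{1619131}{735485} = - \frac{163}{1602119} + \frac{1619131}{735485} = \frac{2593920654534}{1178334492715}$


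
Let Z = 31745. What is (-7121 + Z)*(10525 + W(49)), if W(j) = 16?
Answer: 259561584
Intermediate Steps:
(-7121 + Z)*(10525 + W(49)) = (-7121 + 31745)*(10525 + 16) = 24624*10541 = 259561584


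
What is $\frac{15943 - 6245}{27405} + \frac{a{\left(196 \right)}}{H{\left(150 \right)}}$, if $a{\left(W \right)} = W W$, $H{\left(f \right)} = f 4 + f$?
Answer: $\frac{35335466}{685125} \approx 51.575$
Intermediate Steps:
$H{\left(f \right)} = 5 f$ ($H{\left(f \right)} = 4 f + f = 5 f$)
$a{\left(W \right)} = W^{2}$
$\frac{15943 - 6245}{27405} + \frac{a{\left(196 \right)}}{H{\left(150 \right)}} = \frac{15943 - 6245}{27405} + \frac{196^{2}}{5 \cdot 150} = \left(15943 - 6245\right) \frac{1}{27405} + \frac{38416}{750} = 9698 \cdot \frac{1}{27405} + 38416 \cdot \frac{1}{750} = \frac{9698}{27405} + \frac{19208}{375} = \frac{35335466}{685125}$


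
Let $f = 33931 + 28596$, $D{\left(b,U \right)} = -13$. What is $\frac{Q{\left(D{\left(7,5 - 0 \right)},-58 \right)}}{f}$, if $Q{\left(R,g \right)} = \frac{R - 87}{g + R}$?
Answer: $\frac{100}{4439417} \approx 2.2525 \cdot 10^{-5}$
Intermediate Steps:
$Q{\left(R,g \right)} = \frac{-87 + R}{R + g}$
$f = 62527$
$\frac{Q{\left(D{\left(7,5 - 0 \right)},-58 \right)}}{f} = \frac{\frac{1}{-13 - 58} \left(-87 - 13\right)}{62527} = \frac{1}{-71} \left(-100\right) \frac{1}{62527} = \left(- \frac{1}{71}\right) \left(-100\right) \frac{1}{62527} = \frac{100}{71} \cdot \frac{1}{62527} = \frac{100}{4439417}$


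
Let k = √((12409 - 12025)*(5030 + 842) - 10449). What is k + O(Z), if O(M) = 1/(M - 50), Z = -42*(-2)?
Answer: 1/34 + √2244399 ≈ 1498.2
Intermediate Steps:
Z = 84
O(M) = 1/(-50 + M)
k = √2244399 (k = √(384*5872 - 10449) = √(2254848 - 10449) = √2244399 ≈ 1498.1)
k + O(Z) = √2244399 + 1/(-50 + 84) = √2244399 + 1/34 = 1/34 + √2244399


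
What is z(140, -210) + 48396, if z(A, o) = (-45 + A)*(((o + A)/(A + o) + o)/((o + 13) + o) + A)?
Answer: 2284557/37 ≈ 61745.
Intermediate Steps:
z(A, o) = (-45 + A)*(A + (1 + o)/(13 + 2*o)) (z(A, o) = (-45 + A)*(((A + o)/(A + o) + o)/((13 + o) + o) + A) = (-45 + A)*((1 + o)/(13 + 2*o) + A) = (-45 + A)*(A + (1 + o)/(13 + 2*o)))
z(140, -210) + 48396 = (-45 - 584*140 - 45*(-210) + 13*140² - 89*140*(-210) + 2*(-210)*140²)/(13 + 2*(-210)) + 48396 = (-45 - 81760 + 9450 + 13*19600 + 2616600 + 2*(-210)*19600)/(13 - 420) + 48396 = (-45 - 81760 + 9450 + 254800 + 2616600 - 8232000)/(-407) + 48396 = -1/407*(-5432955) + 48396 = 493905/37 + 48396 = 2284557/37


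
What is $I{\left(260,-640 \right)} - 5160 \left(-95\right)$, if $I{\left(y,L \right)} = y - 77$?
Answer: $490383$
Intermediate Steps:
$I{\left(y,L \right)} = -77 + y$
$I{\left(260,-640 \right)} - 5160 \left(-95\right) = \left(-77 + 260\right) - 5160 \left(-95\right) = 183 - -490200 = 183 + 490200 = 490383$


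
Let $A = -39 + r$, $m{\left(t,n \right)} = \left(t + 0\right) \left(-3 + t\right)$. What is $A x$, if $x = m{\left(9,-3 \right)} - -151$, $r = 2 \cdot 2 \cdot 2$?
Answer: $-6355$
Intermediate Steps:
$r = 8$ ($r = 4 \cdot 2 = 8$)
$m{\left(t,n \right)} = t \left(-3 + t\right)$
$A = -31$ ($A = -39 + 8 = -31$)
$x = 205$ ($x = 9 \left(-3 + 9\right) - -151 = 9 \cdot 6 + 151 = 54 + 151 = 205$)
$A x = \left(-31\right) 205 = -6355$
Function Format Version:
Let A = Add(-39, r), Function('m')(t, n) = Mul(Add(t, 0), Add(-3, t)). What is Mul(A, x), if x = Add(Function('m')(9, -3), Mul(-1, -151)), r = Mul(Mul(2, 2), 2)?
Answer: -6355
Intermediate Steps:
r = 8 (r = Mul(4, 2) = 8)
Function('m')(t, n) = Mul(t, Add(-3, t))
A = -31 (A = Add(-39, 8) = -31)
x = 205 (x = Add(Mul(9, Add(-3, 9)), Mul(-1, -151)) = Add(Mul(9, 6), 151) = Add(54, 151) = 205)
Mul(A, x) = Mul(-31, 205) = -6355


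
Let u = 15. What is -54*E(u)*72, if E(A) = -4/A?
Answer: 5184/5 ≈ 1036.8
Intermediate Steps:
-54*E(u)*72 = -(-216)/15*72 = -54*(-4/15)*72 = (72/5)*72 = 5184/5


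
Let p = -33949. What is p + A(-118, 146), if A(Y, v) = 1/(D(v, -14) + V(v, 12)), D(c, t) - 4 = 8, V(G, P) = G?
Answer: -5363941/158 ≈ -33949.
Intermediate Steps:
D(c, t) = 12 (D(c, t) = 4 + 8 = 12)
A(Y, v) = 1/(12 + v)
p + A(-118, 146) = -33949 + 1/(12 + 146) = -33949 + 1/158 = -5363941/158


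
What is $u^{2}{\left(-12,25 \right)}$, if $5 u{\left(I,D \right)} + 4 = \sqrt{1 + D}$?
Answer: $\frac{\left(4 - \sqrt{26}\right)^{2}}{25} \approx 0.048314$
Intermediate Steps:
$u{\left(I,D \right)} = - \frac{4}{5} + \frac{\sqrt{1 + D}}{5}$
$u^{2}{\left(-12,25 \right)} = \left(- \frac{4}{5} + \frac{\sqrt{1 + 25}}{5}\right)^{2} = \left(- \frac{4}{5} + \frac{\sqrt{26}}{5}\right)^{2}$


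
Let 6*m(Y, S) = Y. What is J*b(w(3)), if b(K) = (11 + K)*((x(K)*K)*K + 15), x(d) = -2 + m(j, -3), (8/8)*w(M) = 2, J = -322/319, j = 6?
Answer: -4186/29 ≈ -144.34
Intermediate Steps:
m(Y, S) = Y/6
J = -322/319 (J = -322*1/319 = -322/319 ≈ -1.0094)
w(M) = 2
x(d) = -1 (x(d) = -2 + (⅙)*6 = -2 + 1 = -1)
b(K) = (11 + K)*(15 - K²) (b(K) = (11 + K)*((-K)*K + 15) = (11 + K)*(-K² + 15) = (11 + K)*(15 - K²))
J*b(w(3)) = -322*(165 - 1*2³ - 11*2² + 15*2)/319 = -322*(165 - 1*8 - 11*4 + 30)/319 = -322*(165 - 8 - 44 + 30)/319 = -322/319*143 = -4186/29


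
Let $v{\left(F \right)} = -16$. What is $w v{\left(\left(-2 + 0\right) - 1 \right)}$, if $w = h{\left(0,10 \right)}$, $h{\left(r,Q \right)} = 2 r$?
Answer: $0$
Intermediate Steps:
$w = 0$ ($w = 2 \cdot 0 = 0$)
$w v{\left(\left(-2 + 0\right) - 1 \right)} = 0 \left(-16\right) = 0$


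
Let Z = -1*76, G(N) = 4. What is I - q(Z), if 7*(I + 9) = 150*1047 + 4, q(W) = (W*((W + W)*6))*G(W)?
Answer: -1783745/7 ≈ -2.5482e+5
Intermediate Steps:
Z = -76
q(W) = 48*W² (q(W) = (W*((W + W)*6))*4 = (W*((2*W)*6))*4 = (W*(12*W))*4 = (12*W²)*4 = 48*W²)
I = 156991/7 (I = -9 + (150*1047 + 4)/7 = -9 + (157050 + 4)/7 = -9 + (⅐)*157054 = -9 + 157054/7 = 156991/7 ≈ 22427.)
I - q(Z) = 156991/7 - 48*(-76)² = 156991/7 - 48*5776 = 156991/7 - 1*277248 = 156991/7 - 277248 = -1783745/7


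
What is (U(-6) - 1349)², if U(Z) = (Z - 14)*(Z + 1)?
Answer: 1560001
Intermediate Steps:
U(Z) = (1 + Z)*(-14 + Z) (U(Z) = (-14 + Z)*(1 + Z) = (1 + Z)*(-14 + Z))
(U(-6) - 1349)² = ((-14 + (-6)² - 13*(-6)) - 1349)² = ((-14 + 36 + 78) - 1349)² = (100 - 1349)² = (-1249)² = 1560001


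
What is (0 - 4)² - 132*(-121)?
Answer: 15988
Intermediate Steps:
(0 - 4)² - 132*(-121) = (-4)² + 15972 = 16 + 15972 = 15988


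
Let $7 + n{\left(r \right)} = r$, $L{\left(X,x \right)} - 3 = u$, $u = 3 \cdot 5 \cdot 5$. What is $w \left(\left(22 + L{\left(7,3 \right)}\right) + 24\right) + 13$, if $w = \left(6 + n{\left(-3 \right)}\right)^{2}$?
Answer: $1997$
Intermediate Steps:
$u = 75$ ($u = 15 \cdot 5 = 75$)
$L{\left(X,x \right)} = 78$ ($L{\left(X,x \right)} = 3 + 75 = 78$)
$n{\left(r \right)} = -7 + r$
$w = 16$ ($w = \left(6 - 10\right)^{2} = \left(-4\right)^{2} = 16$)
$w \left(\left(22 + L{\left(7,3 \right)}\right) + 24\right) + 13 = 16 \left(\left(22 + 78\right) + 24\right) + 13 = 16 \left(100 + 24\right) + 13 = 16 \cdot 124 + 13 = 1984 + 13 = 1997$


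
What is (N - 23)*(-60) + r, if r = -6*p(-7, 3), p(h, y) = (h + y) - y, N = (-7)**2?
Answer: -1518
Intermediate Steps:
N = 49
p(h, y) = h
r = 42 (r = -6*(-7) = 42)
(N - 23)*(-60) + r = (49 - 23)*(-60) + 42 = 26*(-60) + 42 = -1560 + 42 = -1518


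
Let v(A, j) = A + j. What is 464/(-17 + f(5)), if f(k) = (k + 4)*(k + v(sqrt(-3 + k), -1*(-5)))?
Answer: 33872/5167 - 4176*sqrt(2)/5167 ≈ 5.4125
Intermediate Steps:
f(k) = (4 + k)*(5 + k + sqrt(-3 + k)) (f(k) = (k + 4)*(k + (sqrt(-3 + k) - 1*(-5))) = (4 + k)*(k + (sqrt(-3 + k) + 5)) = (4 + k)*(k + (5 + sqrt(-3 + k))) = (4 + k)*(5 + k + sqrt(-3 + k)))
464/(-17 + f(5)) = 464/(-17 + (20 + 5**2 + 4*sqrt(-3 + 5) + 9*5 + 5*sqrt(-3 + 5))) = 464/(-17 + (20 + 25 + 4*sqrt(2) + 45 + 5*sqrt(2))) = 464/(-17 + (90 + 9*sqrt(2))) = 464/(73 + 9*sqrt(2))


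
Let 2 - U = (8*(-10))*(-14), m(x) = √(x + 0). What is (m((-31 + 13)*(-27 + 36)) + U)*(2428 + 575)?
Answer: -3357354 + 27027*I*√2 ≈ -3.3574e+6 + 38222.0*I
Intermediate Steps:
m(x) = √x
U = -1118 (U = 2 - 8*(-10)*(-14) = 2 - (-80)*(-14) = 2 - 1*1120 = 2 - 1120 = -1118)
(m((-31 + 13)*(-27 + 36)) + U)*(2428 + 575) = (√((-31 + 13)*(-27 + 36)) - 1118)*(2428 + 575) = (√(-18*9) - 1118)*3003 = (√(-162) - 1118)*3003 = (9*I*√2 - 1118)*3003 = (-1118 + 9*I*√2)*3003 = -3357354 + 27027*I*√2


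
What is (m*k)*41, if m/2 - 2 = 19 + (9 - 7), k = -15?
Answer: -28290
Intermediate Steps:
m = 46 (m = 4 + 2*(19 + (9 - 7)) = 4 + 2*(19 + 2) = 4 + 2*21 = 4 + 42 = 46)
(m*k)*41 = (46*(-15))*41 = -690*41 = -28290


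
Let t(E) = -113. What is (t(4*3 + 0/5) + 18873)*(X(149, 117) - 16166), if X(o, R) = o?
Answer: -300478920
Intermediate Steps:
(t(4*3 + 0/5) + 18873)*(X(149, 117) - 16166) = (-113 + 18873)*(149 - 16166) = 18760*(-16017) = -300478920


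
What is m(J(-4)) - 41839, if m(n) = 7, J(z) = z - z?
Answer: -41832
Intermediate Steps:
J(z) = 0
m(J(-4)) - 41839 = 7 - 41839 = -41832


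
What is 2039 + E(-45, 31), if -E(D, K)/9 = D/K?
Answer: 63614/31 ≈ 2052.1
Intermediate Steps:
E(D, K) = -9*D/K
2039 + E(-45, 31) = 2039 - 9*(-45)/31 = 2039 - 9*(-45)*1/31 = 2039 + 405/31 = 63614/31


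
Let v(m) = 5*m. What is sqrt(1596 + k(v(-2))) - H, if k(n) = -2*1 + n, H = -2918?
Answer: 2918 + 12*sqrt(11) ≈ 2957.8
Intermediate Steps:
k(n) = -2 + n
sqrt(1596 + k(v(-2))) - H = sqrt(1596 + (-2 + 5*(-2))) - 1*(-2918) = sqrt(1596 + (-2 - 10)) + 2918 = sqrt(1596 - 12) + 2918 = sqrt(1584) + 2918 = 12*sqrt(11) + 2918 = 2918 + 12*sqrt(11)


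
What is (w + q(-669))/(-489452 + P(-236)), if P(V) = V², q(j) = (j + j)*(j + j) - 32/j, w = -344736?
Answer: -241761221/72545691 ≈ -3.3325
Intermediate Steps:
q(j) = -32/j + 4*j² (q(j) = (2*j)*(2*j) - 32/j = 4*j² - 32/j = -32/j + 4*j²)
(w + q(-669))/(-489452 + P(-236)) = (-344736 + 4*(-8 + (-669)³)/(-669))/(-489452 + (-236)²) = (-344736 + 4*(-1/669)*(-8 - 299418309))/(-489452 + 55696) = (-344736 + 4*(-1/669)*(-299418317))/(-433756) = (-344736 + 1197673268/669)*(-1/433756) = (967044884/669)*(-1/433756) = -241761221/72545691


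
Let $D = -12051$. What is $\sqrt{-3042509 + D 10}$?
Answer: $i \sqrt{3163019} \approx 1778.5 i$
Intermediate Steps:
$\sqrt{-3042509 + D 10} = \sqrt{-3042509 - 120510} = \sqrt{-3163019} = i \sqrt{3163019}$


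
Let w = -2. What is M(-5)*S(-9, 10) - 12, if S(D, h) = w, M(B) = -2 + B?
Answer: 2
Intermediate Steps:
S(D, h) = -2
M(-5)*S(-9, 10) - 12 = (-2 - 5)*(-2) - 12 = -7*(-2) - 12 = 14 - 12 = 2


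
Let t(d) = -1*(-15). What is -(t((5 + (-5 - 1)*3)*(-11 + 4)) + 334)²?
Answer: -121801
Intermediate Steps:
t(d) = 15
-(t((5 + (-5 - 1)*3)*(-11 + 4)) + 334)² = -(15 + 334)² = -1*349² = -1*121801 = -121801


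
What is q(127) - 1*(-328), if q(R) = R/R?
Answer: 329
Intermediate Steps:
q(R) = 1
q(127) - 1*(-328) = 1 - 1*(-328) = 1 + 328 = 329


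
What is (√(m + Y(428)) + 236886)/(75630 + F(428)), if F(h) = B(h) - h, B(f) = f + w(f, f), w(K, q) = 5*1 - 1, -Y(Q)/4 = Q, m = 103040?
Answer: 9111/2909 + 2*√6333/37817 ≈ 3.1362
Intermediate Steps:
Y(Q) = -4*Q
w(K, q) = 4 (w(K, q) = 5 - 1 = 4)
B(f) = 4 + f (B(f) = f + 4 = 4 + f)
F(h) = 4 (F(h) = (4 + h) - h = 4)
(√(m + Y(428)) + 236886)/(75630 + F(428)) = (√(103040 - 4*428) + 236886)/(75630 + 4) = (√(103040 - 1712) + 236886)/75634 = (√101328 + 236886)*(1/75634) = (4*√6333 + 236886)*(1/75634) = (236886 + 4*√6333)*(1/75634) = 9111/2909 + 2*√6333/37817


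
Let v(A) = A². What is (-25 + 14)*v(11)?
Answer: -1331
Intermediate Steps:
(-25 + 14)*v(11) = (-25 + 14)*11² = -11*121 = -1331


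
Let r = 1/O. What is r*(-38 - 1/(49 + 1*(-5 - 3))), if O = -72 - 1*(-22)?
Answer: 1559/2050 ≈ 0.76049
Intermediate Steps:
O = -50 (O = -72 + 22 = -50)
r = -1/50 (r = 1/(-50) = -1/50 ≈ -0.020000)
r*(-38 - 1/(49 + 1*(-5 - 3))) = -(-38 - 1/(49 + 1*(-5 - 3)))/50 = -(-38 - 1/(49 + 1*(-8)))/50 = -(-38 - 1/(49 - 8))/50 = -(-38 - 1/41)/50 = -1/50*(-1559/41) = 1559/2050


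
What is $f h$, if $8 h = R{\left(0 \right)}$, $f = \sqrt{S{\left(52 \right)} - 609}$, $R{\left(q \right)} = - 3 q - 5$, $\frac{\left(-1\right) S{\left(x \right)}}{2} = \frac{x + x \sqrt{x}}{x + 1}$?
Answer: $- \frac{5 i \sqrt{1716193 + 11024 \sqrt{13}}}{424} \approx - 15.626 i$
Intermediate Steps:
$S{\left(x \right)} = - \frac{2 \left(x + x^{\frac{3}{2}}\right)}{1 + x}$ ($S{\left(x \right)} = - 2 \frac{x + x \sqrt{x}}{x + 1} = - 2 \frac{x + x^{\frac{3}{2}}}{1 + x} = - \frac{2 \left(x + x^{\frac{3}{2}}\right)}{1 + x}$)
$R{\left(q \right)} = -5 - 3 q$
$f = \sqrt{- \frac{32381}{53} - \frac{208 \sqrt{13}}{53}}$ ($f = \sqrt{\frac{2 \left(\left(-1\right) 52 - 52^{\frac{3}{2}}\right)}{1 + 52} - 609} = \sqrt{\frac{2 \left(-52 - 104 \sqrt{13}\right)}{53} - 609} = \sqrt{2 \cdot \frac{1}{53} \left(-52 - 104 \sqrt{13}\right) - 609} = \sqrt{\left(- \frac{104}{53} - \frac{208 \sqrt{13}}{53}\right) - 609} = \sqrt{- \frac{32381}{53} - \frac{208 \sqrt{13}}{53}} \approx 25.002 i$)
$h = - \frac{5}{8}$ ($h = \frac{-5 - 0}{8} = \frac{-5 + 0}{8} = \frac{1}{8} \left(-5\right) = - \frac{5}{8} \approx -0.625$)
$f h = \frac{\sqrt{-1716193 - 11024 \sqrt{13}}}{53} \left(- \frac{5}{8}\right) = - \frac{5 \sqrt{-1716193 - 11024 \sqrt{13}}}{424}$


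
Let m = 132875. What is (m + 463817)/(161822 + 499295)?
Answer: 596692/661117 ≈ 0.90255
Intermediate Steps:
(m + 463817)/(161822 + 499295) = (132875 + 463817)/(161822 + 499295) = 596692/661117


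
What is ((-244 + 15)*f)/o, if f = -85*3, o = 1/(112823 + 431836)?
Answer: 31805362305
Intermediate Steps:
o = 1/544659 ≈ 1.8360e-6
f = -255
((-244 + 15)*f)/o = ((-244 + 15)*(-255))/(1/544659) = -229*(-255)*544659 = 58395*544659 = 31805362305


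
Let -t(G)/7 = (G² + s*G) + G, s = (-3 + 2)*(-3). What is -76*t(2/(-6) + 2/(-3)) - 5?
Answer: -1601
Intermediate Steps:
s = 3 (s = -1*(-3) = 3)
t(G) = -28*G - 7*G² (t(G) = -7*((G² + 3*G) + G) = -7*(G² + 4*G) = -28*G - 7*G²)
-76*t(2/(-6) + 2/(-3)) - 5 = -(-532)*(2/(-6) + 2/(-3))*(4 + (2/(-6) + 2/(-3))) - 5 = -(-532)*(2*(-⅙) + 2*(-⅓))*(4 + (2*(-⅙) + 2*(-⅓))) - 5 = -(-532)*(-⅓ - ⅔)*(4 + (-⅓ - ⅔)) - 5 = -(-532)*(-1)*(4 - 1) - 5 = -(-532)*(-1)*3 - 5 = -76*21 - 5 = -1596 - 5 = -1601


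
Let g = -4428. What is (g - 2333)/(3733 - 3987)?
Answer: 6761/254 ≈ 26.618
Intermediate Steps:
(g - 2333)/(3733 - 3987) = (-4428 - 2333)/(3733 - 3987) = -6761/(-254) = -6761*(-1/254) = 6761/254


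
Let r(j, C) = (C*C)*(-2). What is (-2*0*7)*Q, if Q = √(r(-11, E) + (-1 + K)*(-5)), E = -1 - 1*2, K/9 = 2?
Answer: 0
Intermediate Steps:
K = 18 (K = 9*2 = 18)
E = -3 (E = -1 - 2 = -3)
r(j, C) = -2*C² (r(j, C) = C²*(-2) = -2*C²)
Q = I*√103 (Q = √(-2*(-3)² + (-1 + 18)*(-5)) = √(-2*9 + 17*(-5)) = √(-18 - 85) = √(-103) = I*√103 ≈ 10.149*I)
(-2*0*7)*Q = (-2*0*7)*(I*√103) = (0*7)*(I*√103) = 0*(I*√103) = 0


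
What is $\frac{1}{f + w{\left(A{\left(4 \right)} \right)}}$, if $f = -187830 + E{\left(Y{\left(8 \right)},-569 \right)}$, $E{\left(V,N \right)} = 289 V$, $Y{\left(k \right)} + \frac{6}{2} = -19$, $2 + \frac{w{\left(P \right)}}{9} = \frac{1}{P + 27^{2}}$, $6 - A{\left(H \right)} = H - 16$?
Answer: $- \frac{83}{16119097} \approx -5.1492 \cdot 10^{-6}$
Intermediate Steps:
$A{\left(H \right)} = 22 - H$ ($A{\left(H \right)} = 6 - \left(H - 16\right) = 6 - \left(-16 + H\right) = 22 - H$)
$w{\left(P \right)} = -18 + \frac{9}{729 + P}$ ($w{\left(P \right)} = -18 + \frac{9}{P + 27^{2}} = -18 + \frac{9}{P + 729} = -18 + \frac{9}{729 + P}$)
$Y{\left(k \right)} = -22$ ($Y{\left(k \right)} = -3 - 19 = -22$)
$f = -194188$ ($f = -187830 + 289 \left(-22\right) = -187830 - 6358 = -194188$)
$\frac{1}{f + w{\left(A{\left(4 \right)} \right)}} = \frac{1}{-194188 + \frac{9 \left(-1457 - 2 \left(22 - 4\right)\right)}{729 + \left(22 - 4\right)}} = \frac{1}{-194188 + \frac{9 \left(-1457 - 36\right)}{729 + 18}} = \frac{1}{-194188 + \frac{9 \left(-1457 - 36\right)}{747}} = \frac{1}{-194188 + 9 \cdot \frac{1}{747} \left(-1493\right)} = \frac{1}{-194188 - \frac{1493}{83}} = \frac{1}{- \frac{16119097}{83}} = - \frac{83}{16119097}$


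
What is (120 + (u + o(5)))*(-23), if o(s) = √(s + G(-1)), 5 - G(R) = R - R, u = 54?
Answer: -4002 - 23*√10 ≈ -4074.7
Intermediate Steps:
G(R) = 5 (G(R) = 5 - (R - R) = 5 - 1*0 = 5 + 0 = 5)
o(s) = √(5 + s) (o(s) = √(s + 5) = √(5 + s))
(120 + (u + o(5)))*(-23) = (120 + (54 + √(5 + 5)))*(-23) = (120 + (54 + √10))*(-23) = (174 + √10)*(-23) = -4002 - 23*√10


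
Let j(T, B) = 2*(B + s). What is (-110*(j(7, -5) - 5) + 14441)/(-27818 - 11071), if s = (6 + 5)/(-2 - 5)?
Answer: -115057/272223 ≈ -0.42266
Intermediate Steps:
s = -11/7 (s = 11/(-7) = 11*(-⅐) = -11/7 ≈ -1.5714)
j(T, B) = -22/7 + 2*B (j(T, B) = 2*(B - 11/7) = 2*(-11/7 + B) = -22/7 + 2*B)
(-110*(j(7, -5) - 5) + 14441)/(-27818 - 11071) = (-110*((-22/7 + 2*(-5)) - 5) + 14441)/(-27818 - 11071) = (-110*((-22/7 - 10) - 5) + 14441)/(-38889) = (-110*(-92/7 - 5) + 14441)*(-1/38889) = (-110*(-127/7) + 14441)*(-1/38889) = (13970/7 + 14441)*(-1/38889) = (115057/7)*(-1/38889) = -115057/272223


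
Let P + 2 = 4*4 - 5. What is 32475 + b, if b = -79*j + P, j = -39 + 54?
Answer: 31299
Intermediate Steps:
P = 9 (P = -2 + (4*4 - 5) = -2 + (16 - 5) = -2 + 11 = 9)
j = 15
b = -1176 (b = -79*15 + 9 = -1185 + 9 = -1176)
32475 + b = 32475 - 1176 = 31299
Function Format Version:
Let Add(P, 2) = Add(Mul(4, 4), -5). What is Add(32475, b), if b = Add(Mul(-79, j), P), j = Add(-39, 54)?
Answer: 31299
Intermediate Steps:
P = 9 (P = Add(-2, Add(Mul(4, 4), -5)) = Add(-2, Add(16, -5)) = Add(-2, 11) = 9)
j = 15
b = -1176 (b = Add(Mul(-79, 15), 9) = Add(-1185, 9) = -1176)
Add(32475, b) = Add(32475, -1176) = 31299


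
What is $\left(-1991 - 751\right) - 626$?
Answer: $-3368$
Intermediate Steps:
$\left(-1991 - 751\right) - 626 = -2742 - 626 = -3368$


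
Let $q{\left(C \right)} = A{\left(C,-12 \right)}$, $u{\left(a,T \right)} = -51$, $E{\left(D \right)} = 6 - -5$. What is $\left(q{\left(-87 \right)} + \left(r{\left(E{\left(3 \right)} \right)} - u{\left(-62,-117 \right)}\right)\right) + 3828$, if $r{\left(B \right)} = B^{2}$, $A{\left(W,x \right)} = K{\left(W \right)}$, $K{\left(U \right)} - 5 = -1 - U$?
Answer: $4091$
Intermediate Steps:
$E{\left(D \right)} = 11$ ($E{\left(D \right)} = 6 + 5 = 11$)
$K{\left(U \right)} = 4 - U$ ($K{\left(U \right)} = 5 - \left(1 + U\right) = 4 - U$)
$A{\left(W,x \right)} = 4 - W$
$q{\left(C \right)} = 4 - C$
$\left(q{\left(-87 \right)} + \left(r{\left(E{\left(3 \right)} \right)} - u{\left(-62,-117 \right)}\right)\right) + 3828 = \left(\left(4 - -87\right) - \left(-51 - 11^{2}\right)\right) + 3828 = \left(\left(4 + 87\right) + \left(121 + 51\right)\right) + 3828 = \left(91 + 172\right) + 3828 = 263 + 3828 = 4091$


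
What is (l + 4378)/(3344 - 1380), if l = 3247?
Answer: 7625/1964 ≈ 3.8824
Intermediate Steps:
(l + 4378)/(3344 - 1380) = (3247 + 4378)/(3344 - 1380) = 7625/1964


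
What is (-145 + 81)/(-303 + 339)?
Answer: -16/9 ≈ -1.7778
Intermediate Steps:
(-145 + 81)/(-303 + 339) = -64/36 = -64*1/36 = -16/9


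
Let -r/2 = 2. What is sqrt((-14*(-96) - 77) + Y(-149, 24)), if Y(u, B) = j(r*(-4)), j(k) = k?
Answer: sqrt(1283) ≈ 35.819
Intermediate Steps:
r = -4 (r = -2*2 = -4)
Y(u, B) = 16 (Y(u, B) = -4*(-4) = 16)
sqrt((-14*(-96) - 77) + Y(-149, 24)) = sqrt((-14*(-96) - 77) + 16) = sqrt((1344 - 77) + 16) = sqrt(1267 + 16) = sqrt(1283)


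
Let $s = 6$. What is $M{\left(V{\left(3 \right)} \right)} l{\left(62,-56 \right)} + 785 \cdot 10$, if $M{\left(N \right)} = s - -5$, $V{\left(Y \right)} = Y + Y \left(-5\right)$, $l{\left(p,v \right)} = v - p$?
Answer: $6552$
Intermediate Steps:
$V{\left(Y \right)} = - 4 Y$ ($V{\left(Y \right)} = Y - 5 Y = - 4 Y$)
$M{\left(N \right)} = 11$ ($M{\left(N \right)} = 6 - -5 = 6 + 5 = 11$)
$M{\left(V{\left(3 \right)} \right)} l{\left(62,-56 \right)} + 785 \cdot 10 = 11 \left(-56 - 62\right) + 785 \cdot 10 = 11 \left(-56 - 62\right) + 7850 = 11 \left(-118\right) + 7850 = -1298 + 7850 = 6552$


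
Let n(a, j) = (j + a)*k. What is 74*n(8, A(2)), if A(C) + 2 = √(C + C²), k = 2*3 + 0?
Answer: 2664 + 444*√6 ≈ 3751.6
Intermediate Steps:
k = 6 (k = 6 + 0 = 6)
A(C) = -2 + √(C + C²)
n(a, j) = 6*a + 6*j (n(a, j) = (j + a)*6 = (a + j)*6 = 6*a + 6*j)
74*n(8, A(2)) = 74*(6*8 + 6*(-2 + √(2*(1 + 2)))) = 74*(48 + 6*(-2 + √(2*3))) = 74*(48 + 6*(-2 + √6)) = 74*(48 + (-12 + 6*√6)) = 74*(36 + 6*√6) = 2664 + 444*√6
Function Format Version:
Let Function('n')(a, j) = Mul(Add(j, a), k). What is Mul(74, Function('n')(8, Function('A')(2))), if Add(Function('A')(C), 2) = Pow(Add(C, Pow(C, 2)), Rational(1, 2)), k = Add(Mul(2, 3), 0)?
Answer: Add(2664, Mul(444, Pow(6, Rational(1, 2)))) ≈ 3751.6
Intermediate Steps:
k = 6 (k = Add(6, 0) = 6)
Function('A')(C) = Add(-2, Pow(Add(C, Pow(C, 2)), Rational(1, 2)))
Function('n')(a, j) = Add(Mul(6, a), Mul(6, j)) (Function('n')(a, j) = Mul(Add(j, a), 6) = Mul(Add(a, j), 6) = Add(Mul(6, a), Mul(6, j)))
Mul(74, Function('n')(8, Function('A')(2))) = Mul(74, Add(Mul(6, 8), Mul(6, Add(-2, Pow(Mul(2, Add(1, 2)), Rational(1, 2)))))) = Mul(74, Add(48, Mul(6, Add(-2, Pow(Mul(2, 3), Rational(1, 2)))))) = Mul(74, Add(48, Mul(6, Add(-2, Pow(6, Rational(1, 2)))))) = Mul(74, Add(48, Add(-12, Mul(6, Pow(6, Rational(1, 2)))))) = Mul(74, Add(36, Mul(6, Pow(6, Rational(1, 2))))) = Add(2664, Mul(444, Pow(6, Rational(1, 2))))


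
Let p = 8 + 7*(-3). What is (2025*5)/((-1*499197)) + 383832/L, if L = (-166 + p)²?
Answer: 63761122593/5331590359 ≈ 11.959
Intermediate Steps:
p = -13 (p = 8 - 21 = -13)
L = 32041 (L = (-166 - 13)² = (-179)² = 32041)
(2025*5)/((-1*499197)) + 383832/L = (2025*5)/((-1*499197)) + 383832/32041 = 10125/(-499197) + 383832*(1/32041) = 10125*(-1/499197) + 383832/32041 = -3375/166399 + 383832/32041 = 63761122593/5331590359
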